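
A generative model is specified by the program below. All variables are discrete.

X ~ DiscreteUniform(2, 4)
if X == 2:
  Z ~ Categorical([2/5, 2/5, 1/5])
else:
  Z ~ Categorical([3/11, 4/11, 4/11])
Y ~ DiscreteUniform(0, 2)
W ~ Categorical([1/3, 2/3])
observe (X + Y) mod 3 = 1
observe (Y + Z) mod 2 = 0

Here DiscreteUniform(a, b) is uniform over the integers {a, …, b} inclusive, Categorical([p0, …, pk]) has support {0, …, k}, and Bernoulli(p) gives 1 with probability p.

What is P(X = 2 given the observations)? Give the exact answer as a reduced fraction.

Enumerate traces; 10 have nonzero weight after conditioning:
  (X=2, Z=0, Y=2, W=0) weight 2/135
  (X=2, Z=0, Y=2, W=1) weight 4/135
  (X=2, Z=2, Y=2, W=0) weight 1/135
  (X=2, Z=2, Y=2, W=1) weight 2/135
  (X=3, Z=1, Y=1, W=0) weight 4/297
  (X=3, Z=1, Y=1, W=1) weight 8/297
  (X=4, Z=0, Y=0, W=0) weight 1/99
  (X=4, Z=0, Y=0, W=1) weight 2/99
  … 2 more
Group by X:
  weight(X=2) = 1/15
  weight(X=3) = 4/99
  weight(X=4) = 7/99
Total weight = 1/15 + 4/99 + 7/99 = 8/45
P(X=2 | obs) = 1/15 / 8/45 = 3/8
P(X=3 | obs) = 4/99 / 8/45 = 5/22
P(X=4 | obs) = 7/99 / 8/45 = 35/88

P(X = 2 | obs) = 3/8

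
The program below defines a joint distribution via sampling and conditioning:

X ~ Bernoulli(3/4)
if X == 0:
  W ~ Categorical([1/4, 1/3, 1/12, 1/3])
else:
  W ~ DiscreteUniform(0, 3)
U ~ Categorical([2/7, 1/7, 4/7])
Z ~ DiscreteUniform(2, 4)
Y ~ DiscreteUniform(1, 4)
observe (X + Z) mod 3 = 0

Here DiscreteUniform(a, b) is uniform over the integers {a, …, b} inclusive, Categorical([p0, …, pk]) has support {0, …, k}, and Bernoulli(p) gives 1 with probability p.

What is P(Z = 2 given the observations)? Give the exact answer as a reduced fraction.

Enumerate traces; 96 have nonzero weight after conditioning:
  (X=0, W=0, U=0, Z=3, Y=1) weight 1/672
  (X=0, W=0, U=0, Z=3, Y=2) weight 1/672
  (X=0, W=0, U=0, Z=3, Y=3) weight 1/672
  (X=0, W=0, U=0, Z=3, Y=4) weight 1/672
  (X=0, W=0, U=1, Z=3, Y=1) weight 1/1344
  (X=0, W=0, U=1, Z=3, Y=2) weight 1/1344
  (X=0, W=0, U=1, Z=3, Y=3) weight 1/1344
  (X=0, W=0, U=1, Z=3, Y=4) weight 1/1344
  (X=1, W=0, U=0, Z=2, Y=1) weight 1/224
  … 87 more
Group by Z:
  weight(Z=2) = 1/4
  weight(Z=3) = 1/12
Total weight = 1/4 + 1/12 = 1/3
P(Z=2 | obs) = 1/4 / 1/3 = 3/4
P(Z=3 | obs) = 1/12 / 1/3 = 1/4

P(Z = 2 | obs) = 3/4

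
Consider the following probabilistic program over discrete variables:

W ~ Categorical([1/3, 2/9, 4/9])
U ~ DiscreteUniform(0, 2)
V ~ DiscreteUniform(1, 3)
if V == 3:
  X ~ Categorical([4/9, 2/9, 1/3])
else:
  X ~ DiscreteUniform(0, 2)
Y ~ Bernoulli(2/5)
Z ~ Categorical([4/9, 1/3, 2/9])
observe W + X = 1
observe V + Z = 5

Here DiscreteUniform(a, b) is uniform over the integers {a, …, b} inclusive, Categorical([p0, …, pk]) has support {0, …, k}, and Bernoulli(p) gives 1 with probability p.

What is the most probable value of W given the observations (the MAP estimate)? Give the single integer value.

argmax_v P(W = v | obs) = 1

Enumerate traces; 12 have nonzero weight after conditioning:
  (W=0, U=0, V=3, X=1, Y=0, Z=2) weight 4/3645
  (W=0, U=0, V=3, X=1, Y=1, Z=2) weight 8/10935
  (W=0, U=1, V=3, X=1, Y=0, Z=2) weight 4/3645
  (W=0, U=1, V=3, X=1, Y=1, Z=2) weight 8/10935
  (W=0, U=2, V=3, X=1, Y=0, Z=2) weight 4/3645
  (W=0, U=2, V=3, X=1, Y=1, Z=2) weight 8/10935
  (W=1, U=0, V=3, X=0, Y=0, Z=2) weight 16/10935
  (W=1, U=0, V=3, X=0, Y=1, Z=2) weight 32/32805
  … 4 more
Group by W:
  weight(W=0) = 4/729
  weight(W=1) = 16/2187
Total weight = 4/729 + 16/2187 = 28/2187
P(W=0 | obs) = 4/729 / 28/2187 = 3/7
P(W=1 | obs) = 16/2187 / 28/2187 = 4/7
argmax = 1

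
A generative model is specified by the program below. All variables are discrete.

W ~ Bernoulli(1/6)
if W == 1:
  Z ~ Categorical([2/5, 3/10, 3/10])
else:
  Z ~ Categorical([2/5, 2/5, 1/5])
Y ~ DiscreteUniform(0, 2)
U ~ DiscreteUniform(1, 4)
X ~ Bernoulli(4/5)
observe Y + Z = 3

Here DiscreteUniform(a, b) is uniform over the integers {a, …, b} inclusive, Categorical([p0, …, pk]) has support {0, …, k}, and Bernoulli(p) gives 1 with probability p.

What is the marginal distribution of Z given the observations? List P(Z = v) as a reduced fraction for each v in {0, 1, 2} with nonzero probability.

Enumerate traces; 32 have nonzero weight after conditioning:
  (W=0, Z=1, Y=2, U=1, X=0) weight 1/180
  (W=0, Z=1, Y=2, U=1, X=1) weight 1/45
  (W=0, Z=1, Y=2, U=2, X=0) weight 1/180
  (W=0, Z=1, Y=2, U=2, X=1) weight 1/45
  (W=0, Z=1, Y=2, U=3, X=0) weight 1/180
  (W=0, Z=1, Y=2, U=3, X=1) weight 1/45
  (W=0, Z=1, Y=2, U=4, X=0) weight 1/180
  (W=0, Z=1, Y=2, U=4, X=1) weight 1/45
  (W=0, Z=2, Y=1, U=1, X=0) weight 1/360
  … 23 more
Group by Z:
  weight(Z=1) = 23/180
  weight(Z=2) = 13/180
Total weight = 23/180 + 13/180 = 1/5
P(Z=1 | obs) = 23/180 / 1/5 = 23/36
P(Z=2 | obs) = 13/180 / 1/5 = 13/36

P(Z=1) = 23/36, P(Z=2) = 13/36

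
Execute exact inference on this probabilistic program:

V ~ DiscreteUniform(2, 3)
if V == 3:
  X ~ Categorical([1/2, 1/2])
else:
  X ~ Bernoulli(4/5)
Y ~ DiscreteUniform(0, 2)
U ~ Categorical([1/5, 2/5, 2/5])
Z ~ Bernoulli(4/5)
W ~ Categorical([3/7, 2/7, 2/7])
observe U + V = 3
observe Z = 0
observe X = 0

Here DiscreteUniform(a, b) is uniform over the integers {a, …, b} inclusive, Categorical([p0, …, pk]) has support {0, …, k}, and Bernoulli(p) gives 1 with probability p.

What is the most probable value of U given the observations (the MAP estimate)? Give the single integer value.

argmax_v P(U = v | obs) = 0

Enumerate traces; 18 have nonzero weight after conditioning:
  (V=2, X=0, Y=0, U=1, Z=0, W=0) weight 1/875
  (V=2, X=0, Y=0, U=1, Z=0, W=1) weight 2/2625
  (V=2, X=0, Y=0, U=1, Z=0, W=2) weight 2/2625
  (V=2, X=0, Y=1, U=1, Z=0, W=0) weight 1/875
  (V=2, X=0, Y=1, U=1, Z=0, W=1) weight 2/2625
  (V=2, X=0, Y=1, U=1, Z=0, W=2) weight 2/2625
  (V=2, X=0, Y=2, U=1, Z=0, W=0) weight 1/875
  (V=2, X=0, Y=2, U=1, Z=0, W=1) weight 2/2625
  (V=3, X=0, Y=0, U=0, Z=0, W=0) weight 1/700
  … 9 more
Group by U:
  weight(U=0) = 1/100
  weight(U=1) = 1/125
Total weight = 1/100 + 1/125 = 9/500
P(U=0 | obs) = 1/100 / 9/500 = 5/9
P(U=1 | obs) = 1/125 / 9/500 = 4/9
argmax = 0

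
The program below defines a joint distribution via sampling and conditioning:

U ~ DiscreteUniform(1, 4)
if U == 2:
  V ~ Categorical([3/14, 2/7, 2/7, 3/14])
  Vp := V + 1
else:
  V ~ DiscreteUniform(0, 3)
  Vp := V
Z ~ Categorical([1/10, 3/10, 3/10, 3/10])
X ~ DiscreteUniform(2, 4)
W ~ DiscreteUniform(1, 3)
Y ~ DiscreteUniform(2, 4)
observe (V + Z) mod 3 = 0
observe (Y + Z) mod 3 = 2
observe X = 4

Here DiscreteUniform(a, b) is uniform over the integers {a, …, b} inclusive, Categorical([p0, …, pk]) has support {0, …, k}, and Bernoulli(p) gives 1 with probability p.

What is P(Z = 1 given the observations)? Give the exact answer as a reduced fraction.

Enumerate traces; 72 have nonzero weight after conditioning:
  (U=1, V=0, Z=0, X=4, W=1, Y=2) weight 1/4320
  (U=1, V=0, Z=0, X=4, W=2, Y=2) weight 1/4320
  (U=1, V=0, Z=0, X=4, W=3, Y=2) weight 1/4320
  (U=1, V=0, Z=3, X=4, W=1, Y=2) weight 1/1440
  (U=1, V=0, Z=3, X=4, W=2, Y=2) weight 1/1440
  (U=1, V=0, Z=3, X=4, W=3, Y=2) weight 1/1440
  (U=1, V=1, Z=2, X=4, W=1, Y=3) weight 1/1440
  (U=1, V=1, Z=2, X=4, W=2, Y=3) weight 1/1440
  (U=1, V=2, Z=1, X=4, W=1, Y=4) weight 1/1440
  … 63 more
Group by Z:
  weight(Z=0) = 3/560
  weight(Z=1) = 29/3360
  weight(Z=2) = 29/3360
  weight(Z=3) = 9/560
Total weight = 3/560 + 29/3360 + 29/3360 + 9/560 = 13/336
P(Z=0 | obs) = 3/560 / 13/336 = 9/65
P(Z=1 | obs) = 29/3360 / 13/336 = 29/130
P(Z=2 | obs) = 29/3360 / 13/336 = 29/130
P(Z=3 | obs) = 9/560 / 13/336 = 27/65

P(Z = 1 | obs) = 29/130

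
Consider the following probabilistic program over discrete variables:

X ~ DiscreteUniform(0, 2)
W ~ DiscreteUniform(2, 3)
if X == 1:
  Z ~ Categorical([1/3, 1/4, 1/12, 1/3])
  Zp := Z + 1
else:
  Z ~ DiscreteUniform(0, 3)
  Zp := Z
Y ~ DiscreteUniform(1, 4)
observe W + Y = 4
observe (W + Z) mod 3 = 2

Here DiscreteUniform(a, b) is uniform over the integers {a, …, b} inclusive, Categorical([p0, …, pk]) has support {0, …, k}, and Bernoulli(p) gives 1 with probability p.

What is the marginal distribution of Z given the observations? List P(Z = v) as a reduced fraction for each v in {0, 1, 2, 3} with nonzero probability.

Enumerate traces; 9 have nonzero weight after conditioning:
  (X=0, W=2, Z=0, Y=2) weight 1/96
  (X=0, W=2, Z=3, Y=2) weight 1/96
  (X=0, W=3, Z=2, Y=1) weight 1/96
  (X=1, W=2, Z=0, Y=2) weight 1/72
  (X=1, W=2, Z=3, Y=2) weight 1/72
  (X=1, W=3, Z=2, Y=1) weight 1/288
  (X=2, W=2, Z=0, Y=2) weight 1/96
  (X=2, W=2, Z=3, Y=2) weight 1/96
  … 1 more
Group by Z:
  weight(Z=0) = 5/144
  weight(Z=2) = 7/288
  weight(Z=3) = 5/144
Total weight = 5/144 + 7/288 + 5/144 = 3/32
P(Z=0 | obs) = 5/144 / 3/32 = 10/27
P(Z=2 | obs) = 7/288 / 3/32 = 7/27
P(Z=3 | obs) = 5/144 / 3/32 = 10/27

P(Z=0) = 10/27, P(Z=2) = 7/27, P(Z=3) = 10/27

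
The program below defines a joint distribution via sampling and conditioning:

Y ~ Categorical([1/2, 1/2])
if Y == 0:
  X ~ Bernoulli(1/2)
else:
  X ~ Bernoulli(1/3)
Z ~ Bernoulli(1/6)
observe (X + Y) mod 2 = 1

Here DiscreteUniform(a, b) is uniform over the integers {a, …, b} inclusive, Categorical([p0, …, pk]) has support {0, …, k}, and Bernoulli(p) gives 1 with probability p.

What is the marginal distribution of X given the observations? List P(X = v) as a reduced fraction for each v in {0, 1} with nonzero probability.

P(X=0) = 4/7, P(X=1) = 3/7

Enumerate traces; 4 have nonzero weight after conditioning:
  (Y=0, X=1, Z=0) weight 5/24
  (Y=0, X=1, Z=1) weight 1/24
  (Y=1, X=0, Z=0) weight 5/18
  (Y=1, X=0, Z=1) weight 1/18
Group by X:
  weight(X=0) = 1/3
  weight(X=1) = 1/4
Total weight = 1/3 + 1/4 = 7/12
P(X=0 | obs) = 1/3 / 7/12 = 4/7
P(X=1 | obs) = 1/4 / 7/12 = 3/7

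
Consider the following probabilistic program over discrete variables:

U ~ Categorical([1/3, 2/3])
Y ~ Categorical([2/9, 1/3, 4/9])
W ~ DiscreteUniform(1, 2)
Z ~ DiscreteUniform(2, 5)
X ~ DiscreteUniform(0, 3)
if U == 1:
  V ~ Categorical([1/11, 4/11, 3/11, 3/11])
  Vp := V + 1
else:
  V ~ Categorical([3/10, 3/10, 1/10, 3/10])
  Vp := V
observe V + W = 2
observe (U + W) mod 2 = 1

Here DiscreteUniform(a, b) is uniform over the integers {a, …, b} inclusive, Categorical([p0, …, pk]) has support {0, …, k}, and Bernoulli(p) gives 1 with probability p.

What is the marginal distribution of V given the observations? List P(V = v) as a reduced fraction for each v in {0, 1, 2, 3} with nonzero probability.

Enumerate traces; 96 have nonzero weight after conditioning:
  (U=0, Y=0, W=1, Z=2, X=0, V=1) weight 1/1440
  (U=0, Y=0, W=1, Z=2, X=1, V=1) weight 1/1440
  (U=0, Y=0, W=1, Z=2, X=2, V=1) weight 1/1440
  (U=0, Y=0, W=1, Z=2, X=3, V=1) weight 1/1440
  (U=0, Y=0, W=1, Z=3, X=0, V=1) weight 1/1440
  (U=0, Y=0, W=1, Z=3, X=1, V=1) weight 1/1440
  (U=0, Y=0, W=1, Z=3, X=2, V=1) weight 1/1440
  (U=0, Y=0, W=1, Z=3, X=3, V=1) weight 1/1440
  (U=1, Y=0, W=2, Z=2, X=0, V=0) weight 1/2376
  … 87 more
Group by V:
  weight(V=0) = 1/33
  weight(V=1) = 1/20
Total weight = 1/33 + 1/20 = 53/660
P(V=0 | obs) = 1/33 / 53/660 = 20/53
P(V=1 | obs) = 1/20 / 53/660 = 33/53

P(V=0) = 20/53, P(V=1) = 33/53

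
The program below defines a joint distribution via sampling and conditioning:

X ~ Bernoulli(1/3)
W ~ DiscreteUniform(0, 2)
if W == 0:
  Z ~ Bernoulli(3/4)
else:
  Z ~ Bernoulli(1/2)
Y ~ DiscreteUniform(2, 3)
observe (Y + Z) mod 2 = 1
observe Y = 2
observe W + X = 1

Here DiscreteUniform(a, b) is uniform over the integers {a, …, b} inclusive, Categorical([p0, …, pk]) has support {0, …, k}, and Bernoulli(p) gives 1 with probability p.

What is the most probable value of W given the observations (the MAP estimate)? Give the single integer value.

argmax_v P(W = v | obs) = 1

Enumerate traces; 2 have nonzero weight after conditioning:
  (X=0, W=1, Z=1, Y=2) weight 1/18
  (X=1, W=0, Z=1, Y=2) weight 1/24
Group by W:
  weight(W=0) = 1/24
  weight(W=1) = 1/18
Total weight = 1/24 + 1/18 = 7/72
P(W=0 | obs) = 1/24 / 7/72 = 3/7
P(W=1 | obs) = 1/18 / 7/72 = 4/7
argmax = 1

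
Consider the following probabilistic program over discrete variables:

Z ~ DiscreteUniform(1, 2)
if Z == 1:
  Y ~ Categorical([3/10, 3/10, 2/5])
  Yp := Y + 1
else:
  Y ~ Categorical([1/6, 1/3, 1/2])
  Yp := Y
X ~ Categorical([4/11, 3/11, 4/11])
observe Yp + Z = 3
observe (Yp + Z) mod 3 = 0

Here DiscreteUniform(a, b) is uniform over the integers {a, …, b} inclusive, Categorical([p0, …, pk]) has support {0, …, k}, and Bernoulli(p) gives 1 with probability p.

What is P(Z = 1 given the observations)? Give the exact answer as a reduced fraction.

Enumerate traces; 6 have nonzero weight after conditioning:
  (Z=1, Y=1, X=0) weight 3/55
  (Z=1, Y=1, X=1) weight 9/220
  (Z=1, Y=1, X=2) weight 3/55
  (Z=2, Y=1, X=0) weight 2/33
  (Z=2, Y=1, X=1) weight 1/22
  (Z=2, Y=1, X=2) weight 2/33
Group by Z:
  weight(Z=1) = 3/20
  weight(Z=2) = 1/6
Total weight = 3/20 + 1/6 = 19/60
P(Z=1 | obs) = 3/20 / 19/60 = 9/19
P(Z=2 | obs) = 1/6 / 19/60 = 10/19

P(Z = 1 | obs) = 9/19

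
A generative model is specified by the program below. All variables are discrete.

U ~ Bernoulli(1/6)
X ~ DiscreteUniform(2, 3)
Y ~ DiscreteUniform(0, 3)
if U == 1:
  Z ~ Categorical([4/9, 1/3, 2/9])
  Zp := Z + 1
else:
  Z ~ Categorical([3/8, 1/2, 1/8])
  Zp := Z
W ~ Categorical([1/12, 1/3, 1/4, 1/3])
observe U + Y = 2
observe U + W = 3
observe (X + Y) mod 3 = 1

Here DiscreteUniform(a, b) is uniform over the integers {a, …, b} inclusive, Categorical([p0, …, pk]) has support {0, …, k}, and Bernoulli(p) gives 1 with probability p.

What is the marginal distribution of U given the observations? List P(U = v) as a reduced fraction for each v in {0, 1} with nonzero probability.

Enumerate traces; 6 have nonzero weight after conditioning:
  (U=0, X=2, Y=2, Z=0, W=3) weight 5/384
  (U=0, X=2, Y=2, Z=1, W=3) weight 5/288
  (U=0, X=2, Y=2, Z=2, W=3) weight 5/1152
  (U=1, X=3, Y=1, Z=0, W=2) weight 1/432
  (U=1, X=3, Y=1, Z=1, W=2) weight 1/576
  (U=1, X=3, Y=1, Z=2, W=2) weight 1/864
Group by U:
  weight(U=0) = 5/144
  weight(U=1) = 1/192
Total weight = 5/144 + 1/192 = 23/576
P(U=0 | obs) = 5/144 / 23/576 = 20/23
P(U=1 | obs) = 1/192 / 23/576 = 3/23

P(U=0) = 20/23, P(U=1) = 3/23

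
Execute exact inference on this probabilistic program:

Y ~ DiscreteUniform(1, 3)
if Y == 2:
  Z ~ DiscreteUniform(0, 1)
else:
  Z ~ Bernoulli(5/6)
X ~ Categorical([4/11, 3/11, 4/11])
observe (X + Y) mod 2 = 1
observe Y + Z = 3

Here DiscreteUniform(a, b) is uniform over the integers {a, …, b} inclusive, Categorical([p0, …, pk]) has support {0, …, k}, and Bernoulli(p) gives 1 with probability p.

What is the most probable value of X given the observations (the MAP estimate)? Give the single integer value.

argmax_v P(X = v | obs) = 1

Enumerate traces; 3 have nonzero weight after conditioning:
  (Y=2, Z=1, X=1) weight 1/22
  (Y=3, Z=0, X=0) weight 2/99
  (Y=3, Z=0, X=2) weight 2/99
Group by X:
  weight(X=0) = 2/99
  weight(X=1) = 1/22
  weight(X=2) = 2/99
Total weight = 2/99 + 1/22 + 2/99 = 17/198
P(X=0 | obs) = 2/99 / 17/198 = 4/17
P(X=1 | obs) = 1/22 / 17/198 = 9/17
P(X=2 | obs) = 2/99 / 17/198 = 4/17
argmax = 1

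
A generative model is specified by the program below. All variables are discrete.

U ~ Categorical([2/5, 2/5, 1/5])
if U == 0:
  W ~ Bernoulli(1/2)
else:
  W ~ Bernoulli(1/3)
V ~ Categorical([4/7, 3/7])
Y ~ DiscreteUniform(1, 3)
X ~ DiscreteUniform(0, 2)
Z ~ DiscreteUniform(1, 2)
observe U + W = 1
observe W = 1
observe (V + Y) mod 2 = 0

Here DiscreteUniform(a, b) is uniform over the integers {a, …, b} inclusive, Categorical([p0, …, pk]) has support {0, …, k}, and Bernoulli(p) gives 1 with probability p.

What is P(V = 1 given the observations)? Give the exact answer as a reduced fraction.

P(V = 1 | obs) = 3/5

Enumerate traces; 18 have nonzero weight after conditioning:
  (U=0, W=1, V=0, Y=2, X=0, Z=1) weight 2/315
  (U=0, W=1, V=0, Y=2, X=0, Z=2) weight 2/315
  (U=0, W=1, V=0, Y=2, X=1, Z=1) weight 2/315
  (U=0, W=1, V=0, Y=2, X=1, Z=2) weight 2/315
  (U=0, W=1, V=0, Y=2, X=2, Z=1) weight 2/315
  (U=0, W=1, V=0, Y=2, X=2, Z=2) weight 2/315
  (U=0, W=1, V=1, Y=1, X=0, Z=1) weight 1/210
  (U=0, W=1, V=1, Y=1, X=0, Z=2) weight 1/210
  … 10 more
Group by V:
  weight(V=0) = 4/105
  weight(V=1) = 2/35
Total weight = 4/105 + 2/35 = 2/21
P(V=0 | obs) = 4/105 / 2/21 = 2/5
P(V=1 | obs) = 2/35 / 2/21 = 3/5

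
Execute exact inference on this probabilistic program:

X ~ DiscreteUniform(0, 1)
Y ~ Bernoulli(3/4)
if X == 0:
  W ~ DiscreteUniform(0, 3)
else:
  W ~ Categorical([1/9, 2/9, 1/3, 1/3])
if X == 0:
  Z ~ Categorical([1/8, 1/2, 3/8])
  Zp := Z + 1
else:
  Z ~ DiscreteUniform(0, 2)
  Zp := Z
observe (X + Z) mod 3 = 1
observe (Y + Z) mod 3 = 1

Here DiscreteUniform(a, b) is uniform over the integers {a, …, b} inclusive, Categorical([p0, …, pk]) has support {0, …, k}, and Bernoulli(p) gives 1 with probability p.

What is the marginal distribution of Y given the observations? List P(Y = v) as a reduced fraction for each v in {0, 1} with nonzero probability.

Enumerate traces; 8 have nonzero weight after conditioning:
  (X=0, Y=0, W=0, Z=1) weight 1/64
  (X=0, Y=0, W=1, Z=1) weight 1/64
  (X=0, Y=0, W=2, Z=1) weight 1/64
  (X=0, Y=0, W=3, Z=1) weight 1/64
  (X=1, Y=1, W=0, Z=0) weight 1/72
  (X=1, Y=1, W=1, Z=0) weight 1/36
  (X=1, Y=1, W=2, Z=0) weight 1/24
  (X=1, Y=1, W=3, Z=0) weight 1/24
Group by Y:
  weight(Y=0) = 1/16
  weight(Y=1) = 1/8
Total weight = 1/16 + 1/8 = 3/16
P(Y=0 | obs) = 1/16 / 3/16 = 1/3
P(Y=1 | obs) = 1/8 / 3/16 = 2/3

P(Y=0) = 1/3, P(Y=1) = 2/3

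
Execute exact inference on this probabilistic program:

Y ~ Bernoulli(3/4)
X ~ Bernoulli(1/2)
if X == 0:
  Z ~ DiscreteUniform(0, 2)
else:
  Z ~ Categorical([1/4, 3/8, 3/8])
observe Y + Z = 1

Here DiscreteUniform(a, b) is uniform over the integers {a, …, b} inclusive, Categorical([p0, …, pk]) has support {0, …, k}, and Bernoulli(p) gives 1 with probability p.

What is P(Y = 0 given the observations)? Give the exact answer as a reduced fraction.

Enumerate traces; 4 have nonzero weight after conditioning:
  (Y=0, X=0, Z=1) weight 1/24
  (Y=0, X=1, Z=1) weight 3/64
  (Y=1, X=0, Z=0) weight 1/8
  (Y=1, X=1, Z=0) weight 3/32
Group by Y:
  weight(Y=0) = 17/192
  weight(Y=1) = 7/32
Total weight = 17/192 + 7/32 = 59/192
P(Y=0 | obs) = 17/192 / 59/192 = 17/59
P(Y=1 | obs) = 7/32 / 59/192 = 42/59

P(Y = 0 | obs) = 17/59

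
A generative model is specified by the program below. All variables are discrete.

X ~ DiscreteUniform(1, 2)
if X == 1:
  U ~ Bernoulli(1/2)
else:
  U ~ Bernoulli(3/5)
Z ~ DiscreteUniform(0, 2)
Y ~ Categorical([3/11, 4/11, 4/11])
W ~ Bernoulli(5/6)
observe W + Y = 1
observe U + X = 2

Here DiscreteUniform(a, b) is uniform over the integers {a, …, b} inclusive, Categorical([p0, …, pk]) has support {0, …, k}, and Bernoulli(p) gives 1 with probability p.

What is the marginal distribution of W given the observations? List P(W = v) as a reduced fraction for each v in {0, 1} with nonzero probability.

P(W=0) = 4/19, P(W=1) = 15/19

Enumerate traces; 12 have nonzero weight after conditioning:
  (X=1, U=1, Z=0, Y=0, W=1) weight 5/264
  (X=1, U=1, Z=0, Y=1, W=0) weight 1/198
  (X=1, U=1, Z=1, Y=0, W=1) weight 5/264
  (X=1, U=1, Z=1, Y=1, W=0) weight 1/198
  (X=1, U=1, Z=2, Y=0, W=1) weight 5/264
  (X=1, U=1, Z=2, Y=1, W=0) weight 1/198
  (X=2, U=0, Z=0, Y=0, W=1) weight 1/66
  (X=2, U=0, Z=0, Y=1, W=0) weight 2/495
  … 4 more
Group by W:
  weight(W=0) = 3/110
  weight(W=1) = 9/88
Total weight = 3/110 + 9/88 = 57/440
P(W=0 | obs) = 3/110 / 57/440 = 4/19
P(W=1 | obs) = 9/88 / 57/440 = 15/19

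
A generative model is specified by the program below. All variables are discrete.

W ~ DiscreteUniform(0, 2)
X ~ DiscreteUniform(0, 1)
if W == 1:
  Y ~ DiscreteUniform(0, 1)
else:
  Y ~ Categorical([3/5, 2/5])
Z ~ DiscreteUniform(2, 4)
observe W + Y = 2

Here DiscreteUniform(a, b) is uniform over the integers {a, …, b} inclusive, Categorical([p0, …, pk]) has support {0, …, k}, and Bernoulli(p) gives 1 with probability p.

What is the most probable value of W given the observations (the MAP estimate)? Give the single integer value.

argmax_v P(W = v | obs) = 2

Enumerate traces; 12 have nonzero weight after conditioning:
  (W=1, X=0, Y=1, Z=2) weight 1/36
  (W=1, X=0, Y=1, Z=3) weight 1/36
  (W=1, X=0, Y=1, Z=4) weight 1/36
  (W=1, X=1, Y=1, Z=2) weight 1/36
  (W=1, X=1, Y=1, Z=3) weight 1/36
  (W=1, X=1, Y=1, Z=4) weight 1/36
  (W=2, X=0, Y=0, Z=2) weight 1/30
  (W=2, X=0, Y=0, Z=3) weight 1/30
  … 4 more
Group by W:
  weight(W=1) = 1/6
  weight(W=2) = 1/5
Total weight = 1/6 + 1/5 = 11/30
P(W=1 | obs) = 1/6 / 11/30 = 5/11
P(W=2 | obs) = 1/5 / 11/30 = 6/11
argmax = 2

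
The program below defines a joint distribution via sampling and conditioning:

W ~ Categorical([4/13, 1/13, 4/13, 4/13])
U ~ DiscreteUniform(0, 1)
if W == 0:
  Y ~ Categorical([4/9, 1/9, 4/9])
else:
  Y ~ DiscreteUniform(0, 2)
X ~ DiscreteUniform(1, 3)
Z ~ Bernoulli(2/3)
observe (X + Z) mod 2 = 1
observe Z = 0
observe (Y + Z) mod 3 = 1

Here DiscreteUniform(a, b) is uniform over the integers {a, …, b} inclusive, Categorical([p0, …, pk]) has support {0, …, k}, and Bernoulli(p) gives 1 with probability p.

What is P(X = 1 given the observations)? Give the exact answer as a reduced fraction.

P(X = 1 | obs) = 1/2

Enumerate traces; 16 have nonzero weight after conditioning:
  (W=0, U=0, Y=1, X=1, Z=0) weight 2/1053
  (W=0, U=0, Y=1, X=3, Z=0) weight 2/1053
  (W=0, U=1, Y=1, X=1, Z=0) weight 2/1053
  (W=0, U=1, Y=1, X=3, Z=0) weight 2/1053
  (W=1, U=0, Y=1, X=1, Z=0) weight 1/702
  (W=1, U=0, Y=1, X=3, Z=0) weight 1/702
  (W=1, U=1, Y=1, X=1, Z=0) weight 1/702
  (W=1, U=1, Y=1, X=3, Z=0) weight 1/702
  … 8 more
Group by X:
  weight(X=1) = 31/1053
  weight(X=3) = 31/1053
Total weight = 31/1053 + 31/1053 = 62/1053
P(X=1 | obs) = 31/1053 / 62/1053 = 1/2
P(X=3 | obs) = 31/1053 / 62/1053 = 1/2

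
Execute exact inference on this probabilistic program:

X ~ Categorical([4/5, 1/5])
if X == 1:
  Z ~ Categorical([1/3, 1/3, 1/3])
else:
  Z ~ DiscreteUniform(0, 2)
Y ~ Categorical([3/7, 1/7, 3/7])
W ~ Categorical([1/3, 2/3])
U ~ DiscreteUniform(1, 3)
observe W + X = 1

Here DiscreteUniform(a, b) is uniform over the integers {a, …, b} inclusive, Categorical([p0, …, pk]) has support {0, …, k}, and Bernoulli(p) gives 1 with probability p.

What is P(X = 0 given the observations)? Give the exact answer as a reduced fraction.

Enumerate traces; 54 have nonzero weight after conditioning:
  (X=0, Z=0, Y=0, W=1, U=1) weight 8/315
  (X=0, Z=0, Y=0, W=1, U=2) weight 8/315
  (X=0, Z=0, Y=0, W=1, U=3) weight 8/315
  (X=0, Z=0, Y=1, W=1, U=1) weight 8/945
  (X=0, Z=0, Y=1, W=1, U=2) weight 8/945
  (X=0, Z=0, Y=1, W=1, U=3) weight 8/945
  (X=0, Z=0, Y=2, W=1, U=1) weight 8/315
  (X=0, Z=0, Y=2, W=1, U=2) weight 8/315
  (X=1, Z=0, Y=0, W=0, U=1) weight 1/315
  … 45 more
Group by X:
  weight(X=0) = 8/15
  weight(X=1) = 1/15
Total weight = 8/15 + 1/15 = 3/5
P(X=0 | obs) = 8/15 / 3/5 = 8/9
P(X=1 | obs) = 1/15 / 3/5 = 1/9

P(X = 0 | obs) = 8/9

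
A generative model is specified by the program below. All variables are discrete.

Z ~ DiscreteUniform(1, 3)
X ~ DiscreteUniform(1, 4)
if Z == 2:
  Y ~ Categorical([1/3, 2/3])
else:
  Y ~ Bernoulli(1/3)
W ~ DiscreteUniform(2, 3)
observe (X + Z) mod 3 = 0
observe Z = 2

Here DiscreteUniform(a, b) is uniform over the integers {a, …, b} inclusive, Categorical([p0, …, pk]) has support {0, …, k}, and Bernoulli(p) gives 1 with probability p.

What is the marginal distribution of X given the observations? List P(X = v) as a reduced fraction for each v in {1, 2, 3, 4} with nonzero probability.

Enumerate traces; 8 have nonzero weight after conditioning:
  (Z=2, X=1, Y=0, W=2) weight 1/72
  (Z=2, X=1, Y=0, W=3) weight 1/72
  (Z=2, X=1, Y=1, W=2) weight 1/36
  (Z=2, X=1, Y=1, W=3) weight 1/36
  (Z=2, X=4, Y=0, W=2) weight 1/72
  (Z=2, X=4, Y=0, W=3) weight 1/72
  (Z=2, X=4, Y=1, W=2) weight 1/36
  (Z=2, X=4, Y=1, W=3) weight 1/36
Group by X:
  weight(X=1) = 1/12
  weight(X=4) = 1/12
Total weight = 1/12 + 1/12 = 1/6
P(X=1 | obs) = 1/12 / 1/6 = 1/2
P(X=4 | obs) = 1/12 / 1/6 = 1/2

P(X=1) = 1/2, P(X=4) = 1/2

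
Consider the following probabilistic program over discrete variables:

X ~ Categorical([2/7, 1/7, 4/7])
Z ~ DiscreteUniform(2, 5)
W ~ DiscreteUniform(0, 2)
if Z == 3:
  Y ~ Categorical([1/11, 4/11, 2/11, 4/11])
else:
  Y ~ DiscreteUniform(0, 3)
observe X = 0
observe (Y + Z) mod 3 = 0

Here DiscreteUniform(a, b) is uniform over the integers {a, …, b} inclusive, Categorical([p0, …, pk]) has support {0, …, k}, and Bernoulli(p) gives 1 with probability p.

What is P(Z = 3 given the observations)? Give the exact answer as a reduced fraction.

Enumerate traces; 15 have nonzero weight after conditioning:
  (X=0, Z=2, W=0, Y=1) weight 1/168
  (X=0, Z=2, W=1, Y=1) weight 1/168
  (X=0, Z=2, W=2, Y=1) weight 1/168
  (X=0, Z=3, W=0, Y=0) weight 1/462
  (X=0, Z=3, W=0, Y=3) weight 2/231
  (X=0, Z=3, W=1, Y=0) weight 1/462
  (X=0, Z=3, W=1, Y=3) weight 2/231
  (X=0, Z=3, W=2, Y=0) weight 1/462
  (X=0, Z=4, W=0, Y=2) weight 1/168
  (X=0, Z=5, W=0, Y=1) weight 1/168
  … 5 more
Group by Z:
  weight(Z=2) = 1/56
  weight(Z=3) = 5/154
  weight(Z=4) = 1/56
  weight(Z=5) = 1/56
Total weight = 1/56 + 5/154 + 1/56 + 1/56 = 53/616
P(Z=2 | obs) = 1/56 / 53/616 = 11/53
P(Z=3 | obs) = 5/154 / 53/616 = 20/53
P(Z=4 | obs) = 1/56 / 53/616 = 11/53
P(Z=5 | obs) = 1/56 / 53/616 = 11/53

P(Z = 3 | obs) = 20/53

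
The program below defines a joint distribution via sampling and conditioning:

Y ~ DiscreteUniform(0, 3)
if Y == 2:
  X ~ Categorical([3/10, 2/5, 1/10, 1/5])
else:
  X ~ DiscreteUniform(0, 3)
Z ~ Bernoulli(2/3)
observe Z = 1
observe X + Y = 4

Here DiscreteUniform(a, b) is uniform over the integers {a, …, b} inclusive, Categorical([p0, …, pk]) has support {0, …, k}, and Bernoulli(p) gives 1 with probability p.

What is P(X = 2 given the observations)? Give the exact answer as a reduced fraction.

P(X = 2 | obs) = 1/6

Enumerate traces; 3 have nonzero weight after conditioning:
  (Y=1, X=3, Z=1) weight 1/24
  (Y=2, X=2, Z=1) weight 1/60
  (Y=3, X=1, Z=1) weight 1/24
Group by X:
  weight(X=1) = 1/24
  weight(X=2) = 1/60
  weight(X=3) = 1/24
Total weight = 1/24 + 1/60 + 1/24 = 1/10
P(X=1 | obs) = 1/24 / 1/10 = 5/12
P(X=2 | obs) = 1/60 / 1/10 = 1/6
P(X=3 | obs) = 1/24 / 1/10 = 5/12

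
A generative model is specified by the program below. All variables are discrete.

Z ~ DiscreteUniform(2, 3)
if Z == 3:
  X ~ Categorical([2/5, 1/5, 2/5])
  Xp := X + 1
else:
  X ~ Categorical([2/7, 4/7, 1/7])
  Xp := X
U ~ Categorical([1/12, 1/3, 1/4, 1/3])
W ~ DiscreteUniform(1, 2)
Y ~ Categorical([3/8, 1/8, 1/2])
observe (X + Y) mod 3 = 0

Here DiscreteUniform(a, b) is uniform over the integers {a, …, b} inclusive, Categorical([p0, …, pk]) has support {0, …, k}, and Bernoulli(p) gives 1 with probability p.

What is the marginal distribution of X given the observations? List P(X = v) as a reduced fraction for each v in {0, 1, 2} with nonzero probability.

P(X=0) = 72/199, P(X=1) = 108/199, P(X=2) = 19/199

Enumerate traces; 48 have nonzero weight after conditioning:
  (Z=2, X=0, U=0, W=1, Y=0) weight 1/448
  (Z=2, X=0, U=0, W=2, Y=0) weight 1/448
  (Z=2, X=0, U=1, W=1, Y=0) weight 1/112
  (Z=2, X=0, U=1, W=2, Y=0) weight 1/112
  (Z=2, X=0, U=2, W=1, Y=0) weight 3/448
  (Z=2, X=0, U=2, W=2, Y=0) weight 3/448
  (Z=2, X=0, U=3, W=1, Y=0) weight 1/112
  (Z=2, X=0, U=3, W=2, Y=0) weight 1/112
  (Z=2, X=1, U=0, W=1, Y=2) weight 1/168
  (Z=2, X=2, U=0, W=1, Y=1) weight 1/2688
  … 38 more
Group by X:
  weight(X=0) = 9/70
  weight(X=1) = 27/140
  weight(X=2) = 19/560
Total weight = 9/70 + 27/140 + 19/560 = 199/560
P(X=0 | obs) = 9/70 / 199/560 = 72/199
P(X=1 | obs) = 27/140 / 199/560 = 108/199
P(X=2 | obs) = 19/560 / 199/560 = 19/199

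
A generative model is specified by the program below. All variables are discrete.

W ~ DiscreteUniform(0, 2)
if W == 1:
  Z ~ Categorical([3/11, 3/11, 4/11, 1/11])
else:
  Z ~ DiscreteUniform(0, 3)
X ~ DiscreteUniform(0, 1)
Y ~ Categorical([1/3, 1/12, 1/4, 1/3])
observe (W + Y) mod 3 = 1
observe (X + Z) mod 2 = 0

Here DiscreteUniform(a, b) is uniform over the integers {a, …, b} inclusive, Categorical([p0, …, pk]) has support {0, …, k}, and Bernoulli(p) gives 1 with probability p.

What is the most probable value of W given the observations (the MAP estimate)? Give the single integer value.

argmax_v P(W = v | obs) = 1

Enumerate traces; 16 have nonzero weight after conditioning:
  (W=0, Z=0, X=0, Y=1) weight 1/288
  (W=0, Z=1, X=1, Y=1) weight 1/288
  (W=0, Z=2, X=0, Y=1) weight 1/288
  (W=0, Z=3, X=1, Y=1) weight 1/288
  (W=1, Z=0, X=0, Y=0) weight 1/66
  (W=1, Z=0, X=0, Y=3) weight 1/66
  (W=1, Z=1, X=1, Y=0) weight 1/66
  (W=1, Z=1, X=1, Y=3) weight 1/66
  (W=2, Z=0, X=0, Y=2) weight 1/96
  … 7 more
Group by W:
  weight(W=0) = 1/72
  weight(W=1) = 1/9
  weight(W=2) = 1/24
Total weight = 1/72 + 1/9 + 1/24 = 1/6
P(W=0 | obs) = 1/72 / 1/6 = 1/12
P(W=1 | obs) = 1/9 / 1/6 = 2/3
P(W=2 | obs) = 1/24 / 1/6 = 1/4
argmax = 1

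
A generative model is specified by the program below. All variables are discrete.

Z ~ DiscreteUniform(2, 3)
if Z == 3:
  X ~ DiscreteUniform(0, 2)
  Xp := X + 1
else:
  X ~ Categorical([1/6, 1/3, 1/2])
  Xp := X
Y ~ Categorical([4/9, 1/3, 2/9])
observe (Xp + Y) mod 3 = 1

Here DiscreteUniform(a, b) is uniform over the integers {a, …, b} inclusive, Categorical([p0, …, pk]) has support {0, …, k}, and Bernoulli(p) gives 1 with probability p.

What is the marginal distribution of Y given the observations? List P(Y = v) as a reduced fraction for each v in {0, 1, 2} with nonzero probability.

Enumerate traces; 6 have nonzero weight after conditioning:
  (Z=2, X=0, Y=1) weight 1/36
  (Z=2, X=1, Y=0) weight 2/27
  (Z=2, X=2, Y=2) weight 1/18
  (Z=3, X=0, Y=0) weight 2/27
  (Z=3, X=1, Y=2) weight 1/27
  (Z=3, X=2, Y=1) weight 1/18
Group by Y:
  weight(Y=0) = 4/27
  weight(Y=1) = 1/12
  weight(Y=2) = 5/54
Total weight = 4/27 + 1/12 + 5/54 = 35/108
P(Y=0 | obs) = 4/27 / 35/108 = 16/35
P(Y=1 | obs) = 1/12 / 35/108 = 9/35
P(Y=2 | obs) = 5/54 / 35/108 = 2/7

P(Y=0) = 16/35, P(Y=1) = 9/35, P(Y=2) = 2/7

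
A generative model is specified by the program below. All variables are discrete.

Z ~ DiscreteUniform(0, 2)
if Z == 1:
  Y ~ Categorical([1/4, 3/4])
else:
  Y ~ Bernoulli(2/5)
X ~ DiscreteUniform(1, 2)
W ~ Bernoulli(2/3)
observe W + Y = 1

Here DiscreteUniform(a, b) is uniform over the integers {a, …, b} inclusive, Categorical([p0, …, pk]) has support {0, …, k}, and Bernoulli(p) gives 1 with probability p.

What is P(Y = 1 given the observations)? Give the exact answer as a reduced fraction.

P(Y = 1 | obs) = 31/89

Enumerate traces; 12 have nonzero weight after conditioning:
  (Z=0, Y=0, X=1, W=1) weight 1/15
  (Z=0, Y=0, X=2, W=1) weight 1/15
  (Z=0, Y=1, X=1, W=0) weight 1/45
  (Z=0, Y=1, X=2, W=0) weight 1/45
  (Z=1, Y=0, X=1, W=1) weight 1/36
  (Z=1, Y=0, X=2, W=1) weight 1/36
  (Z=1, Y=1, X=1, W=0) weight 1/24
  (Z=1, Y=1, X=2, W=0) weight 1/24
  … 4 more
Group by Y:
  weight(Y=0) = 29/90
  weight(Y=1) = 31/180
Total weight = 29/90 + 31/180 = 89/180
P(Y=0 | obs) = 29/90 / 89/180 = 58/89
P(Y=1 | obs) = 31/180 / 89/180 = 31/89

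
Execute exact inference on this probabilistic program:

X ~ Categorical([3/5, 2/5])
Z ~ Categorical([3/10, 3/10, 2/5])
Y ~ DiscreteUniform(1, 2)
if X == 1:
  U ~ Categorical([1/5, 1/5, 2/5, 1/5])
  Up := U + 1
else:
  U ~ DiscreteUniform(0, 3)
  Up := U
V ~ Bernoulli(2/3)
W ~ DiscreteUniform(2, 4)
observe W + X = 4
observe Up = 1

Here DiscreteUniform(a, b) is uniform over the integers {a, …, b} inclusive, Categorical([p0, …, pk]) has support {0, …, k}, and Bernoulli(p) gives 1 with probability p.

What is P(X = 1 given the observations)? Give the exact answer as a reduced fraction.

Enumerate traces; 24 have nonzero weight after conditioning:
  (X=0, Z=0, Y=1, U=1, V=0, W=4) weight 1/400
  (X=0, Z=0, Y=1, U=1, V=1, W=4) weight 1/200
  (X=0, Z=0, Y=2, U=1, V=0, W=4) weight 1/400
  (X=0, Z=0, Y=2, U=1, V=1, W=4) weight 1/200
  (X=0, Z=1, Y=1, U=1, V=0, W=4) weight 1/400
  (X=0, Z=1, Y=1, U=1, V=1, W=4) weight 1/200
  (X=0, Z=1, Y=2, U=1, V=0, W=4) weight 1/400
  (X=0, Z=1, Y=2, U=1, V=1, W=4) weight 1/200
  (X=1, Z=0, Y=1, U=0, V=0, W=3) weight 1/750
  … 15 more
Group by X:
  weight(X=0) = 1/20
  weight(X=1) = 2/75
Total weight = 1/20 + 2/75 = 23/300
P(X=0 | obs) = 1/20 / 23/300 = 15/23
P(X=1 | obs) = 2/75 / 23/300 = 8/23

P(X = 1 | obs) = 8/23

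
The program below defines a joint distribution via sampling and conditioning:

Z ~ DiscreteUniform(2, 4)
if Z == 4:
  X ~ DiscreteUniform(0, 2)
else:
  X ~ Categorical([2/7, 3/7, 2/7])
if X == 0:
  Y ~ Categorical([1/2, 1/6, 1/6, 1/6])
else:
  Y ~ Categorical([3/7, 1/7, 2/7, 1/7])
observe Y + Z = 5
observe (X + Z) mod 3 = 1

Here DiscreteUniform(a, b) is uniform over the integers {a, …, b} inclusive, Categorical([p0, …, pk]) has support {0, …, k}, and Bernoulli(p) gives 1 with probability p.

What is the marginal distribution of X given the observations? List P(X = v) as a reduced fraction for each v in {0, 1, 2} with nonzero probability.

P(X=0) = 49/193, P(X=1) = 108/193, P(X=2) = 36/193

Enumerate traces; 3 have nonzero weight after conditioning:
  (Z=2, X=2, Y=3) weight 2/147
  (Z=3, X=1, Y=2) weight 2/49
  (Z=4, X=0, Y=1) weight 1/54
Group by X:
  weight(X=0) = 1/54
  weight(X=1) = 2/49
  weight(X=2) = 2/147
Total weight = 1/54 + 2/49 + 2/147 = 193/2646
P(X=0 | obs) = 1/54 / 193/2646 = 49/193
P(X=1 | obs) = 2/49 / 193/2646 = 108/193
P(X=2 | obs) = 2/147 / 193/2646 = 36/193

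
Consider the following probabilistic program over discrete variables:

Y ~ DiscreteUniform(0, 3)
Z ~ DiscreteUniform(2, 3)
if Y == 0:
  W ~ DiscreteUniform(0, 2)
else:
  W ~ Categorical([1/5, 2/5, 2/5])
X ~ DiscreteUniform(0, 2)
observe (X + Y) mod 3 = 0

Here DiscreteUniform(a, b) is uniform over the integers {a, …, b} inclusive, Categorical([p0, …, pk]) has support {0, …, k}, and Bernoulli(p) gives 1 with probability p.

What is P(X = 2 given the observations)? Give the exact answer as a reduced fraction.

P(X = 2 | obs) = 1/4

Enumerate traces; 24 have nonzero weight after conditioning:
  (Y=0, Z=2, W=0, X=0) weight 1/72
  (Y=0, Z=2, W=1, X=0) weight 1/72
  (Y=0, Z=2, W=2, X=0) weight 1/72
  (Y=0, Z=3, W=0, X=0) weight 1/72
  (Y=0, Z=3, W=1, X=0) weight 1/72
  (Y=0, Z=3, W=2, X=0) weight 1/72
  (Y=1, Z=2, W=0, X=2) weight 1/120
  (Y=1, Z=2, W=1, X=2) weight 1/60
  (Y=2, Z=2, W=0, X=1) weight 1/120
  … 15 more
Group by X:
  weight(X=0) = 1/6
  weight(X=1) = 1/12
  weight(X=2) = 1/12
Total weight = 1/6 + 1/12 + 1/12 = 1/3
P(X=0 | obs) = 1/6 / 1/3 = 1/2
P(X=1 | obs) = 1/12 / 1/3 = 1/4
P(X=2 | obs) = 1/12 / 1/3 = 1/4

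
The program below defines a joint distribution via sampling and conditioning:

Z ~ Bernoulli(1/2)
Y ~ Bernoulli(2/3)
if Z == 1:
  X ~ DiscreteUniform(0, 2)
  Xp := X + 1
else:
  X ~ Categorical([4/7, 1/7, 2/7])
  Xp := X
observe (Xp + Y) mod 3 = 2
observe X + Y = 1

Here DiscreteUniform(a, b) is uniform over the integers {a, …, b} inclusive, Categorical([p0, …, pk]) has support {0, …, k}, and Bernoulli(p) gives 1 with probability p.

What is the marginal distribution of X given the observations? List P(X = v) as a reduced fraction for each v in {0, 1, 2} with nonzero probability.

P(X=0) = 2/3, P(X=1) = 1/3

Enumerate traces; 2 have nonzero weight after conditioning:
  (Z=1, Y=0, X=1) weight 1/18
  (Z=1, Y=1, X=0) weight 1/9
Group by X:
  weight(X=0) = 1/9
  weight(X=1) = 1/18
Total weight = 1/9 + 1/18 = 1/6
P(X=0 | obs) = 1/9 / 1/6 = 2/3
P(X=1 | obs) = 1/18 / 1/6 = 1/3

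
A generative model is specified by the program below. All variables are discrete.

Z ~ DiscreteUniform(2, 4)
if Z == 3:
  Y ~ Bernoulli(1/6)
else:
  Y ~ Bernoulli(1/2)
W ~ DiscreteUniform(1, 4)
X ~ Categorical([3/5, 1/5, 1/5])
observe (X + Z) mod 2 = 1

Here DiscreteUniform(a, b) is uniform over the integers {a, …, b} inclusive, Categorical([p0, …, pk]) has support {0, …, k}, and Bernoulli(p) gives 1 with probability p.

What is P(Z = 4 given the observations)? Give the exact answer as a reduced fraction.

Enumerate traces; 32 have nonzero weight after conditioning:
  (Z=2, Y=0, W=1, X=1) weight 1/120
  (Z=2, Y=0, W=2, X=1) weight 1/120
  (Z=2, Y=0, W=3, X=1) weight 1/120
  (Z=2, Y=0, W=4, X=1) weight 1/120
  (Z=2, Y=1, W=1, X=1) weight 1/120
  (Z=2, Y=1, W=2, X=1) weight 1/120
  (Z=2, Y=1, W=3, X=1) weight 1/120
  (Z=2, Y=1, W=4, X=1) weight 1/120
  (Z=3, Y=0, W=1, X=0) weight 1/24
  (Z=4, Y=0, W=1, X=1) weight 1/120
  … 22 more
Group by Z:
  weight(Z=2) = 1/15
  weight(Z=3) = 4/15
  weight(Z=4) = 1/15
Total weight = 1/15 + 4/15 + 1/15 = 2/5
P(Z=2 | obs) = 1/15 / 2/5 = 1/6
P(Z=3 | obs) = 4/15 / 2/5 = 2/3
P(Z=4 | obs) = 1/15 / 2/5 = 1/6

P(Z = 4 | obs) = 1/6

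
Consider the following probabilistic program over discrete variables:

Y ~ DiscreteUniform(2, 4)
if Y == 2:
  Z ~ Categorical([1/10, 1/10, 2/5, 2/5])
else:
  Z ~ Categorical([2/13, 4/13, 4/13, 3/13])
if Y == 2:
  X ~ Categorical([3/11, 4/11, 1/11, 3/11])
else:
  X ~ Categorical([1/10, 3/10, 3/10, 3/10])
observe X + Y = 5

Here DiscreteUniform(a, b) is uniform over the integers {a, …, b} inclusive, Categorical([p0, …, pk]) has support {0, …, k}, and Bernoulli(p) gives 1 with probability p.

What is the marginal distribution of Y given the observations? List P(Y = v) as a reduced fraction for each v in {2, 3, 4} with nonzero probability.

P(Y=2) = 5/16, P(Y=3) = 11/32, P(Y=4) = 11/32

Enumerate traces; 12 have nonzero weight after conditioning:
  (Y=2, Z=0, X=3) weight 1/110
  (Y=2, Z=1, X=3) weight 1/110
  (Y=2, Z=2, X=3) weight 2/55
  (Y=2, Z=3, X=3) weight 2/55
  (Y=3, Z=0, X=2) weight 1/65
  (Y=3, Z=1, X=2) weight 2/65
  (Y=3, Z=2, X=2) weight 2/65
  (Y=3, Z=3, X=2) weight 3/130
  (Y=4, Z=0, X=1) weight 1/65
  … 3 more
Group by Y:
  weight(Y=2) = 1/11
  weight(Y=3) = 1/10
  weight(Y=4) = 1/10
Total weight = 1/11 + 1/10 + 1/10 = 16/55
P(Y=2 | obs) = 1/11 / 16/55 = 5/16
P(Y=3 | obs) = 1/10 / 16/55 = 11/32
P(Y=4 | obs) = 1/10 / 16/55 = 11/32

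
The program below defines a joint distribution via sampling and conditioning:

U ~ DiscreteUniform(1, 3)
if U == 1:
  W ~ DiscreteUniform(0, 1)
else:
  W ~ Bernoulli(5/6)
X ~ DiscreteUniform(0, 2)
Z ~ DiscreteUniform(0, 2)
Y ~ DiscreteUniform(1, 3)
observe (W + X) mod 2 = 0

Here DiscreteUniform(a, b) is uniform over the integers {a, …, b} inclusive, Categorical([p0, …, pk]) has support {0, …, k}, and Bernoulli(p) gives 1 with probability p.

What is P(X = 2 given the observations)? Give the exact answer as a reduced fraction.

Enumerate traces; 81 have nonzero weight after conditioning:
  (U=1, W=0, X=0, Z=0, Y=1) weight 1/162
  (U=1, W=0, X=0, Z=0, Y=2) weight 1/162
  (U=1, W=0, X=0, Z=0, Y=3) weight 1/162
  (U=1, W=0, X=0, Z=1, Y=1) weight 1/162
  (U=1, W=0, X=0, Z=1, Y=2) weight 1/162
  (U=1, W=0, X=0, Z=1, Y=3) weight 1/162
  (U=1, W=0, X=0, Z=2, Y=1) weight 1/162
  (U=1, W=0, X=0, Z=2, Y=2) weight 1/162
  (U=1, W=0, X=2, Z=0, Y=1) weight 1/162
  (U=1, W=1, X=1, Z=0, Y=1) weight 1/162
  … 71 more
Group by X:
  weight(X=0) = 5/54
  weight(X=1) = 13/54
  weight(X=2) = 5/54
Total weight = 5/54 + 13/54 + 5/54 = 23/54
P(X=0 | obs) = 5/54 / 23/54 = 5/23
P(X=1 | obs) = 13/54 / 23/54 = 13/23
P(X=2 | obs) = 5/54 / 23/54 = 5/23

P(X = 2 | obs) = 5/23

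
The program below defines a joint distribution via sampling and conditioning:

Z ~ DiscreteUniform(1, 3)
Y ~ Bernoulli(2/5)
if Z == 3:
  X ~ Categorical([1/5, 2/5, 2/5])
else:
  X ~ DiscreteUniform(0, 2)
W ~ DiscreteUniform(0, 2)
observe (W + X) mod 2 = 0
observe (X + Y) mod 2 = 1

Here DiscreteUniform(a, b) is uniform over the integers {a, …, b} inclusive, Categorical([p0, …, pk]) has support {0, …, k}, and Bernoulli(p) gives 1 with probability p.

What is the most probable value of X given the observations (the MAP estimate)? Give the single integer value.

Enumerate traces; 15 have nonzero weight after conditioning:
  (Z=1, Y=0, X=1, W=1) weight 1/45
  (Z=1, Y=1, X=0, W=0) weight 2/135
  (Z=1, Y=1, X=0, W=2) weight 2/135
  (Z=1, Y=1, X=2, W=0) weight 2/135
  (Z=1, Y=1, X=2, W=2) weight 2/135
  (Z=2, Y=0, X=1, W=1) weight 1/45
  (Z=2, Y=1, X=0, W=0) weight 2/135
  (Z=2, Y=1, X=0, W=2) weight 2/135
  … 7 more
Group by X:
  weight(X=0) = 52/675
  weight(X=1) = 16/225
  weight(X=2) = 64/675
Total weight = 52/675 + 16/225 + 64/675 = 164/675
P(X=0 | obs) = 52/675 / 164/675 = 13/41
P(X=1 | obs) = 16/225 / 164/675 = 12/41
P(X=2 | obs) = 64/675 / 164/675 = 16/41
argmax = 2

argmax_v P(X = v | obs) = 2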